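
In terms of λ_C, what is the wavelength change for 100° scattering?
1.1736 λ_C

The Compton shift formula is:
Δλ = λ_C(1 - cos θ)

Dividing both sides by λ_C:
Δλ/λ_C = 1 - cos θ

For θ = 100°:
Δλ/λ_C = 1 - cos(100°)
Δλ/λ_C = 1 - -0.1736
Δλ/λ_C = 1.1736

This means the shift is 1.1736 × λ_C = 2.8476 pm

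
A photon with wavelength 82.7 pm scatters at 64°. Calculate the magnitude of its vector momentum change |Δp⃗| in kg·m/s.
8.4235e-24 kg·m/s

Photon momentum magnitude is p = h/λ.

Initial momentum:
p₀ = h/λ = 6.6261e-34/8.2700e-11 = 8.0122e-24 kg·m/s

After scattering:
λ' = λ + Δλ = 82.7 + 1.3627 = 84.0627 pm
p' = h/λ' = 6.6261e-34/8.4063e-11 = 7.8823e-24 kg·m/s

Momentum is a vector; the scattered photon's direction makes angle θ = 64° with the incident direction. The magnitude of the vector change Δp⃗ = p⃗₀ − p⃗' is found from the law of cosines:
|Δp⃗|² = p₀² + p'² − 2p₀p'cos θ
|Δp⃗|² = (8.0122e-24)² + (7.8823e-24)² − 2·8.0122e-24·7.8823e-24·cos(64°)
|Δp⃗| = 8.4235e-24 kg·m/s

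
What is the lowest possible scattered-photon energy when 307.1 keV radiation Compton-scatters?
139.4667 keV (at θ = 180°)

The scattered photon has minimum energy when its wavelength is maximum, i.e., when the Compton shift Δλ = λ_C(1 − cos θ) is maximum. This occurs at θ = 180° (backscattering), giving Δλ_max = 2λ_C = 4.8526 pm.

Initial wavelength: λ₀ = hc/E₀ = 4.0373 pm
Maximum final wavelength: λ'_max = λ₀ + 2λ_C = 4.0373 + 4.8526 = 8.8899 pm
Minimum final energy: E'_min = hc/λ'_max = 139.4667 keV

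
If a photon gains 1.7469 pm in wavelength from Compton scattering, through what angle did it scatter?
73.74°

From the Compton formula Δλ = λ_C(1 - cos θ), we can solve for θ:

cos θ = 1 - Δλ/λ_C

Given:
- Δλ = 1.7469 pm
- λ_C = h/(m_e·c) ≈ 2.42631024 pm

cos θ = 1 - 1.7469/2.42631024
cos θ = 1 - 0.719982
cos θ = 0.280018

θ = arccos(0.280018)
θ = 73.74°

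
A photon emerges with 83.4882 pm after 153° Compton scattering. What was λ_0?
78.9000 pm

From λ' = λ + Δλ, we have λ = λ' - Δλ

First calculate the Compton shift:
Δλ = λ_C(1 - cos θ)
Δλ = 2.4263 × (1 - cos(153°))
Δλ = 2.4263 × 1.8910
Δλ = 4.5882 pm

Initial wavelength:
λ = λ' - Δλ
λ = 83.4882 - 4.5882
λ = 78.9000 pm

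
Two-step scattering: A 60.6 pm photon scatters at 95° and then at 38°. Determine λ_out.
63.7521 pm

Apply Compton shift twice:

First scattering at θ₁ = 95°:
Δλ₁ = λ_C(1 - cos(95°))
Δλ₁ = 2.4263 × 1.0872
Δλ₁ = 2.6378 pm

After first scattering:
λ₁ = 60.6 + 2.6378 = 63.2378 pm

Second scattering at θ₂ = 38°:
Δλ₂ = λ_C(1 - cos(38°))
Δλ₂ = 2.4263 × 0.2120
Δλ₂ = 0.5144 pm

Final wavelength:
λ₂ = 63.2378 + 0.5144 = 63.7521 pm

Total shift: Δλ_total = 2.6378 + 0.5144 = 3.1521 pm

(Intermediate values are shown rounded; full precision is carried through to the final answer.)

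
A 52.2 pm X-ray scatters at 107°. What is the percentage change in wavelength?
6.0071%

Calculate the Compton shift:
Δλ = λ_C(1 - cos(107°))
Δλ = 2.4263 × (1 - cos(107°))
Δλ = 2.4263 × 1.2924
Δλ = 3.1357 pm

Percentage change:
(Δλ/λ₀) × 100 = (3.1357/52.2) × 100
= 6.0071%

(Intermediate values are shown rounded; full precision is carried through to the final answer.)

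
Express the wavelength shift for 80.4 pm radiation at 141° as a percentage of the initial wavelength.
5.3631%

Calculate the Compton shift:
Δλ = λ_C(1 - cos(141°))
Δλ = 2.4263 × (1 - cos(141°))
Δλ = 2.4263 × 1.7771
Δλ = 4.3119 pm

Percentage change:
(Δλ/λ₀) × 100 = (4.3119/80.4) × 100
= 5.3631%

(Intermediate values are shown rounded; full precision is carried through to the final answer.)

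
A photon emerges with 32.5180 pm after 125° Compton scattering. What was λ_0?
28.7000 pm

From λ' = λ + Δλ, we have λ = λ' - Δλ

First calculate the Compton shift:
Δλ = λ_C(1 - cos θ)
Δλ = 2.4263 × (1 - cos(125°))
Δλ = 2.4263 × 1.5736
Δλ = 3.8180 pm

Initial wavelength:
λ = λ' - Δλ
λ = 32.5180 - 3.8180
λ = 28.7000 pm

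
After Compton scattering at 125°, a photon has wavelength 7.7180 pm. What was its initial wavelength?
3.9000 pm

From λ' = λ + Δλ, we have λ = λ' - Δλ

First calculate the Compton shift:
Δλ = λ_C(1 - cos θ)
Δλ = 2.4263 × (1 - cos(125°))
Δλ = 2.4263 × 1.5736
Δλ = 3.8180 pm

Initial wavelength:
λ = λ' - Δλ
λ = 7.7180 - 3.8180
λ = 3.9000 pm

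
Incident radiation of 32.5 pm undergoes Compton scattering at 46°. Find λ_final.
33.2409 pm

Using the Compton scattering formula:
λ' = λ + Δλ = λ + λ_C(1 - cos θ)

Given:
- Initial wavelength λ = 32.5 pm
- Scattering angle θ = 46°
- Compton wavelength λ_C ≈ 2.4263 pm

Calculate the shift:
Δλ = 2.4263 × (1 - cos(46°))
Δλ = 2.4263 × 0.3053
Δλ = 0.7409 pm

Final wavelength:
λ' = 32.5 + 0.7409 = 33.2409 pm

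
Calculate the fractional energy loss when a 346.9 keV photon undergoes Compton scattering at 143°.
0.5498 (or 54.98%)

Calculate initial and final photon energies:

Initial: E₀ = 346.9 keV → λ₀ = 3.5741 pm
Compton shift: Δλ = 4.3640 pm
Final wavelength: λ' = 7.9381 pm
Final energy: E' = 156.1886 keV

Fractional energy loss:
(E₀ - E')/E₀ = (346.9000 - 156.1886)/346.9000
= 190.7114/346.9000
= 0.5498
= 54.98%

(Intermediate values are shown rounded; full precision is carried through to the final answer.)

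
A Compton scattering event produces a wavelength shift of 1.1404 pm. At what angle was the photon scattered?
58.00°

From the Compton formula Δλ = λ_C(1 - cos θ), we can solve for θ:

cos θ = 1 - Δλ/λ_C

Given:
- Δλ = 1.1404 pm
- λ_C = h/(m_e·c) ≈ 2.42631024 pm

cos θ = 1 - 1.1404/2.42631024
cos θ = 1 - 0.470014
cos θ = 0.529986

θ = arccos(0.529986)
θ = 58.00°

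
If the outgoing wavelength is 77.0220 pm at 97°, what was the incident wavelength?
74.3000 pm

From λ' = λ + Δλ, we have λ = λ' - Δλ

First calculate the Compton shift:
Δλ = λ_C(1 - cos θ)
Δλ = 2.4263 × (1 - cos(97°))
Δλ = 2.4263 × 1.1219
Δλ = 2.7220 pm

Initial wavelength:
λ = λ' - Δλ
λ = 77.0220 - 2.7220
λ = 74.3000 pm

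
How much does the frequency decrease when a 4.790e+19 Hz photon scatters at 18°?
8.919e+17 Hz (decrease)

Convert frequency to wavelength (c = 299792458 m/s):
λ₀ = c/f₀ = 299792458/4.790e+19 = 6.2587152e-12 m = 6.2587 pm

Calculate Compton shift:
Δλ = λ_C(1 - cos(18°)) = 0.1188 pm

Final wavelength:
λ' = λ₀ + Δλ = 6.2587 + 0.1188 = 6.3775 pm

Final frequency:
f' = c/λ' = 299792458/6.3774673e-12 = 4.7008075e+19 Hz

Frequency shift (decrease):
Δf = f₀ - f' = 4.790e+19 - 4.7008075e+19 = 8.919e+17 Hz

(Intermediate values are shown rounded; full precision is carried through to the final answer.)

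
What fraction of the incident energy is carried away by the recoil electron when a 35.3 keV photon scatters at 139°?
0.1081 (or 10.81%)

Calculate initial and final photon energies:

Initial: E₀ = 35.3 keV → λ₀ = 35.1230 pm
Compton shift: Δλ = 4.2575 pm
Final wavelength: λ' = 39.3805 pm
Final energy: E' = 31.4837 keV

Fractional energy loss:
(E₀ - E')/E₀ = (35.3000 - 31.4837)/35.3000
= 3.8163/35.3000
= 0.1081
= 10.81%

(Intermediate values are shown rounded; full precision is carried through to the final answer.)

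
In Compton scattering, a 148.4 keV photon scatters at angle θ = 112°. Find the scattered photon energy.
106.0605 keV

First convert energy to wavelength:
λ = hc/E, with hc ≈ 1239.842 keV·pm (i.e. 1239.842 eV·nm)

For E = 148.4 keV = 148400 eV:
λ = 1239.842 keV·pm / 148.4 keV
λ = 8.3547 pm

Calculate the Compton shift:
Δλ = λ_C(1 - cos(112°)) = 2.4263 × 1.3746
Δλ = 3.3352 pm

Final wavelength:
λ' = 8.3547 + 3.3352 = 11.6900 pm

Final energy:
E' = hc/λ' = 1239.842 / 11.6900 = 106.0605 keV

(Intermediate values are shown rounded; full precision is carried through to the final answer.)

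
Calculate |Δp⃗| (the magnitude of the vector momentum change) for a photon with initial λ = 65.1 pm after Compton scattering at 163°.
1.9449e-23 kg·m/s

Photon momentum magnitude is p = h/λ.

Initial momentum:
p₀ = h/λ = 6.6261e-34/6.5100e-11 = 1.0178e-23 kg·m/s

After scattering:
λ' = λ + Δλ = 65.1 + 4.7466 = 69.8466 pm
p' = h/λ' = 6.6261e-34/6.9847e-11 = 9.4866e-24 kg·m/s

Momentum is a vector; the scattered photon's direction makes angle θ = 163° with the incident direction. The magnitude of the vector change Δp⃗ = p⃗₀ − p⃗' is found from the law of cosines:
|Δp⃗|² = p₀² + p'² − 2p₀p'cos θ
|Δp⃗|² = (1.0178e-23)² + (9.4866e-24)² − 2·1.0178e-23·9.4866e-24·cos(163°)
|Δp⃗| = 1.9449e-23 kg·m/s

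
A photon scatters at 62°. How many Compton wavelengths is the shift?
0.5305 λ_C

The Compton shift formula is:
Δλ = λ_C(1 - cos θ)

Dividing both sides by λ_C:
Δλ/λ_C = 1 - cos θ

For θ = 62°:
Δλ/λ_C = 1 - cos(62°)
Δλ/λ_C = 1 - 0.4695
Δλ/λ_C = 0.5305

This means the shift is 0.5305 × λ_C = 1.2872 pm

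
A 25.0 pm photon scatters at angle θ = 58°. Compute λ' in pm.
26.1406 pm

Using the Compton scattering formula:
λ' = λ + Δλ = λ + λ_C(1 - cos θ)

Given:
- Initial wavelength λ = 25.0 pm
- Scattering angle θ = 58°
- Compton wavelength λ_C ≈ 2.4263 pm

Calculate the shift:
Δλ = 2.4263 × (1 - cos(58°))
Δλ = 2.4263 × 0.4701
Δλ = 1.1406 pm

Final wavelength:
λ' = 25.0 + 1.1406 = 26.1406 pm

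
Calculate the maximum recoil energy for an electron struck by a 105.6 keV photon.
30.8817 keV

Maximum energy transfer occurs at θ = 180° (backscattering).

Initial photon: E₀ = 105.6 keV → λ₀ = 11.7409 pm

Maximum Compton shift (at 180°):
Δλ_max = 2λ_C = 2 × 2.4263 = 4.8526 pm

Final wavelength:
λ' = 11.7409 + 4.8526 = 16.5935 pm

Minimum photon energy (maximum energy to electron):
E'_min = hc/λ' = 74.7183 keV

Maximum electron kinetic energy:
K_max = E₀ - E'_min = 105.6000 - 74.7183 = 30.8817 keV

(Intermediate values are shown rounded; full precision is carried through to the final answer.)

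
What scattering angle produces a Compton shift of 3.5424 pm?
117.39°

From the Compton formula Δλ = λ_C(1 - cos θ), we can solve for θ:

cos θ = 1 - Δλ/λ_C

Given:
- Δλ = 3.5424 pm
- λ_C = h/(m_e·c) ≈ 2.42631024 pm

cos θ = 1 - 3.5424/2.42631024
cos θ = 1 - 1.459995
cos θ = -0.459995

θ = arccos(-0.459995)
θ = 117.39°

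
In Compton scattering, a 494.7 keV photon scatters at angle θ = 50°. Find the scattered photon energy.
367.5830 keV

First convert energy to wavelength:
λ = hc/E, with hc ≈ 1239.842 keV·pm (i.e. 1239.842 eV·nm)

For E = 494.7 keV = 494700 eV:
λ = 1239.842 keV·pm / 494.7 keV
λ = 2.5063 pm

Calculate the Compton shift:
Δλ = λ_C(1 - cos(50°)) = 2.4263 × 0.3572
Δλ = 0.8667 pm

Final wavelength:
λ' = 2.5063 + 0.8667 = 3.3730 pm

Final energy:
E' = hc/λ' = 1239.842 / 3.3730 = 367.5830 keV

(Intermediate values are shown rounded; full precision is carried through to the final answer.)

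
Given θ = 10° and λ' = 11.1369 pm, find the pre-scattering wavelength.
11.1000 pm

From λ' = λ + Δλ, we have λ = λ' - Δλ

First calculate the Compton shift:
Δλ = λ_C(1 - cos θ)
Δλ = 2.4263 × (1 - cos(10°))
Δλ = 2.4263 × 0.0152
Δλ = 0.0369 pm

Initial wavelength:
λ = λ' - Δλ
λ = 11.1369 - 0.0369
λ = 11.1000 pm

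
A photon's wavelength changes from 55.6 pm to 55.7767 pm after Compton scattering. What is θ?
22.00°

First find the wavelength shift:
Δλ = λ' - λ = 55.7767 - 55.6 = 0.1767 pm

Using Δλ = λ_C(1 - cos θ), with λ_C = h/(m_e·c) ≈ 2.42631024 pm:
cos θ = 1 - Δλ/λ_C
cos θ = 1 - 0.1767/2.42631024
cos θ = 0.927173

θ = arccos(0.927173)
θ = 22.00°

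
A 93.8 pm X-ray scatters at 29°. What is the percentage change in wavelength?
0.3243%

Calculate the Compton shift:
Δλ = λ_C(1 - cos(29°))
Δλ = 2.4263 × (1 - cos(29°))
Δλ = 2.4263 × 0.1254
Δλ = 0.3042 pm

Percentage change:
(Δλ/λ₀) × 100 = (0.3042/93.8) × 100
= 0.3243%

(Intermediate values are shown rounded; full precision is carried through to the final answer.)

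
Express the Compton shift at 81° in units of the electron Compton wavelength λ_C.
0.8436 λ_C

The Compton shift formula is:
Δλ = λ_C(1 - cos θ)

Dividing both sides by λ_C:
Δλ/λ_C = 1 - cos θ

For θ = 81°:
Δλ/λ_C = 1 - cos(81°)
Δλ/λ_C = 1 - 0.1564
Δλ/λ_C = 0.8436

This means the shift is 0.8436 × λ_C = 2.0468 pm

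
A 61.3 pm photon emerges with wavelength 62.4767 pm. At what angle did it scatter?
59.00°

First find the wavelength shift:
Δλ = λ' - λ = 62.4767 - 61.3 = 1.1767 pm

Using Δλ = λ_C(1 - cos θ), with λ_C = h/(m_e·c) ≈ 2.42631024 pm:
cos θ = 1 - Δλ/λ_C
cos θ = 1 - 1.1767/2.42631024
cos θ = 0.515025

θ = arccos(0.515025)
θ = 59.00°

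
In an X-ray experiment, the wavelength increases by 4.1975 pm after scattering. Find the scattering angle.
136.89°

From the Compton formula Δλ = λ_C(1 - cos θ), we can solve for θ:

cos θ = 1 - Δλ/λ_C

Given:
- Δλ = 4.1975 pm
- λ_C = h/(m_e·c) ≈ 2.42631024 pm

cos θ = 1 - 4.1975/2.42631024
cos θ = 1 - 1.729993
cos θ = -0.729993

θ = arccos(-0.729993)
θ = 136.89°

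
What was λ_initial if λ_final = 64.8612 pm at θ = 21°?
64.7000 pm

From λ' = λ + Δλ, we have λ = λ' - Δλ

First calculate the Compton shift:
Δλ = λ_C(1 - cos θ)
Δλ = 2.4263 × (1 - cos(21°))
Δλ = 2.4263 × 0.0664
Δλ = 0.1612 pm

Initial wavelength:
λ = λ' - Δλ
λ = 64.8612 - 0.1612
λ = 64.7000 pm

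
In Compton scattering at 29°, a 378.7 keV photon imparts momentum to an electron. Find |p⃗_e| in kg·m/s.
9.8459e-23 kg·m/s

The electron is initially at rest, so by conservation of momentum:
p⃗_e = p⃗₀ − p⃗'  (incident photon momentum minus scattered photon momentum)

Photon momentum magnitudes (p = h/λ = E/c):
λ₀ = hc/E₀ = 3.2739 pm → p₀ = h/λ₀ = 2.0239e-22 kg·m/s
Δλ = λ_C(1 − cos 29°) = 0.3042 pm
λ' = 3.5782 pm → p' = h/λ' = 1.8518e-22 kg·m/s

The scattered photon makes angle θ = 29° with the incident direction, so by the law of cosines:
|p⃗_e|² = p₀² + p'² − 2p₀p'cos θ
|p⃗_e|² = (2.0239e-22)² + (1.8518e-22)² − 2·2.0239e-22·1.8518e-22·cos(29°)
|p⃗_e| = 9.8459e-23 kg·m/s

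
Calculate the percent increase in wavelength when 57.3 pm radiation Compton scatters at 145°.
7.7030%

Calculate the Compton shift:
Δλ = λ_C(1 - cos(145°))
Δλ = 2.4263 × (1 - cos(145°))
Δλ = 2.4263 × 1.8192
Δλ = 4.4138 pm

Percentage change:
(Δλ/λ₀) × 100 = (4.4138/57.3) × 100
= 7.7030%

(Intermediate values are shown rounded; full precision is carried through to the final answer.)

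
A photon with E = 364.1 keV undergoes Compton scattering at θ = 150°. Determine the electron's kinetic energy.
207.8065 keV

By energy conservation: K_e = E_initial - E_final

First find the scattered photon energy:
Initial wavelength: λ = hc/E = 3.4052 pm
Compton shift: Δλ = λ_C(1 - cos(150°)) = 4.5276 pm
Final wavelength: λ' = 3.4052 + 4.5276 = 7.9328 pm
Final photon energy: E' = hc/λ' = 156.2935 keV

Electron kinetic energy:
K_e = E - E' = 364.1000 - 156.2935 = 207.8065 keV

(Intermediate values are shown rounded; full precision is carried through to the final answer.)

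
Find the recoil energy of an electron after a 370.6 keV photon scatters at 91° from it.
157.3545 keV

By energy conservation: K_e = E_initial - E_final

First find the scattered photon energy:
Initial wavelength: λ = hc/E = 3.3455 pm
Compton shift: Δλ = λ_C(1 - cos(91°)) = 2.4687 pm
Final wavelength: λ' = 3.3455 + 2.4687 = 5.8142 pm
Final photon energy: E' = hc/λ' = 213.2455 keV

Electron kinetic energy:
K_e = E - E' = 370.6000 - 213.2455 = 157.3545 keV

(Intermediate values are shown rounded; full precision is carried through to the final answer.)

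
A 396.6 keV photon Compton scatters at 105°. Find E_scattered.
200.6067 keV

First convert energy to wavelength:
λ = hc/E, with hc ≈ 1239.842 keV·pm (i.e. 1239.842 eV·nm)

For E = 396.6 keV = 396600 eV:
λ = 1239.842 keV·pm / 396.6 keV
λ = 3.1262 pm

Calculate the Compton shift:
Δλ = λ_C(1 - cos(105°)) = 2.4263 × 1.2588
Δλ = 3.0543 pm

Final wavelength:
λ' = 3.1262 + 3.0543 = 6.1805 pm

Final energy:
E' = hc/λ' = 1239.842 / 6.1805 = 200.6067 keV

(Intermediate values are shown rounded; full precision is carried through to the final answer.)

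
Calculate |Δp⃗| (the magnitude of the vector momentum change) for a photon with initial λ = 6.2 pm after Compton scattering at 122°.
1.5317e-22 kg·m/s

Photon momentum magnitude is p = h/λ.

Initial momentum:
p₀ = h/λ = 6.6261e-34/6.2000e-12 = 1.0687e-22 kg·m/s

After scattering:
λ' = λ + Δλ = 6.2 + 3.7121 = 9.9121 pm
p' = h/λ' = 6.6261e-34/9.9121e-12 = 6.6849e-23 kg·m/s

Momentum is a vector; the scattered photon's direction makes angle θ = 122° with the incident direction. The magnitude of the vector change Δp⃗ = p⃗₀ − p⃗' is found from the law of cosines:
|Δp⃗|² = p₀² + p'² − 2p₀p'cos θ
|Δp⃗|² = (1.0687e-22)² + (6.6849e-23)² − 2·1.0687e-22·6.6849e-23·cos(122°)
|Δp⃗| = 1.5317e-22 kg·m/s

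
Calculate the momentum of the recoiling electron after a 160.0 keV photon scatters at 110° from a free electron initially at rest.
1.2024e-22 kg·m/s

The electron is initially at rest, so by conservation of momentum:
p⃗_e = p⃗₀ − p⃗'  (incident photon momentum minus scattered photon momentum)

Photon momentum magnitudes (p = h/λ = E/c):
λ₀ = hc/E₀ = 7.7490 pm → p₀ = h/λ₀ = 8.5509e-23 kg·m/s
Δλ = λ_C(1 − cos 110°) = 3.2562 pm
λ' = 11.0052 pm → p' = h/λ' = 6.0209e-23 kg·m/s

The scattered photon makes angle θ = 110° with the incident direction, so by the law of cosines:
|p⃗_e|² = p₀² + p'² − 2p₀p'cos θ
|p⃗_e|² = (8.5509e-23)² + (6.0209e-23)² − 2·8.5509e-23·6.0209e-23·cos(110°)
|p⃗_e| = 1.2024e-22 kg·m/s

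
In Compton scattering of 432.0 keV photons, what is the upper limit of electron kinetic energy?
271.4533 keV

Maximum energy transfer occurs at θ = 180° (backscattering).

Initial photon: E₀ = 432.0 keV → λ₀ = 2.8700 pm

Maximum Compton shift (at 180°):
Δλ_max = 2λ_C = 2 × 2.4263 = 4.8526 pm

Final wavelength:
λ' = 2.8700 + 4.8526 = 7.7226 pm

Minimum photon energy (maximum energy to electron):
E'_min = hc/λ' = 160.5467 keV

Maximum electron kinetic energy:
K_max = E₀ - E'_min = 432.0000 - 160.5467 = 271.4533 keV

(Intermediate values are shown rounded; full precision is carried through to the final answer.)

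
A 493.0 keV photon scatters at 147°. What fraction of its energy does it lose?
0.6395 (or 63.95%)

Calculate initial and final photon energies:

Initial: E₀ = 493.0 keV → λ₀ = 2.5149 pm
Compton shift: Δλ = 4.4612 pm
Final wavelength: λ' = 6.9761 pm
Final energy: E' = 177.7277 keV

Fractional energy loss:
(E₀ - E')/E₀ = (493.0000 - 177.7277)/493.0000
= 315.2723/493.0000
= 0.6395
= 63.95%

(Intermediate values are shown rounded; full precision is carried through to the final answer.)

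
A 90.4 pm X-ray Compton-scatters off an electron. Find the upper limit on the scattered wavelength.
95.2526 pm (at θ = 180°)

The Compton shift is Δλ = λ_C(1 − cos θ).

Since cos θ ranges from −1 to 1, the factor (1 − cos θ) ranges from 0 to 2; the maximum shift occurs at θ = 180° (backscattering):
Δλ_max = 2λ_C = 2 × 2.4263 pm = 4.8526 pm

Maximum scattered wavelength:
λ'_max = λ₀ + Δλ_max = 90.4 + 4.8526 = 95.2526 pm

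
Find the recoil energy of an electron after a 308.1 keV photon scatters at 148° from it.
162.3750 keV

By energy conservation: K_e = E_initial - E_final

First find the scattered photon energy:
Initial wavelength: λ = hc/E = 4.0242 pm
Compton shift: Δλ = λ_C(1 - cos(148°)) = 4.4839 pm
Final wavelength: λ' = 4.0242 + 4.4839 = 8.5081 pm
Final photon energy: E' = hc/λ' = 145.7250 keV

Electron kinetic energy:
K_e = E - E' = 308.1000 - 145.7250 = 162.3750 keV

(Intermediate values are shown rounded; full precision is carried through to the final answer.)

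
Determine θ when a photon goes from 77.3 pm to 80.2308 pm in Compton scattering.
102.00°

First find the wavelength shift:
Δλ = λ' - λ = 80.2308 - 77.3 = 2.9308 pm

Using Δλ = λ_C(1 - cos θ), with λ_C = h/(m_e·c) ≈ 2.42631024 pm:
cos θ = 1 - Δλ/λ_C
cos θ = 1 - 2.9308/2.42631024
cos θ = -0.207925

θ = arccos(-0.207925)
θ = 102.00°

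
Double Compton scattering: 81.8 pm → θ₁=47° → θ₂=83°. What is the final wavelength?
84.7022 pm

Apply Compton shift twice:

First scattering at θ₁ = 47°:
Δλ₁ = λ_C(1 - cos(47°))
Δλ₁ = 2.4263 × 0.3180
Δλ₁ = 0.7716 pm

After first scattering:
λ₁ = 81.8 + 0.7716 = 82.5716 pm

Second scattering at θ₂ = 83°:
Δλ₂ = λ_C(1 - cos(83°))
Δλ₂ = 2.4263 × 0.8781
Δλ₂ = 2.1306 pm

Final wavelength:
λ₂ = 82.5716 + 2.1306 = 84.7022 pm

Total shift: Δλ_total = 0.7716 + 2.1306 = 2.9022 pm

(Intermediate values are shown rounded; full precision is carried through to the final answer.)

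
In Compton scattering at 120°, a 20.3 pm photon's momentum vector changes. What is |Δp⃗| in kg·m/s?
5.2297e-23 kg·m/s

Photon momentum magnitude is p = h/λ.

Initial momentum:
p₀ = h/λ = 6.6261e-34/2.0300e-11 = 3.2641e-23 kg·m/s

After scattering:
λ' = λ + Δλ = 20.3 + 3.6395 = 23.9395 pm
p' = h/λ' = 6.6261e-34/2.3939e-11 = 2.7678e-23 kg·m/s

Momentum is a vector; the scattered photon's direction makes angle θ = 120° with the incident direction. The magnitude of the vector change Δp⃗ = p⃗₀ − p⃗' is found from the law of cosines:
|Δp⃗|² = p₀² + p'² − 2p₀p'cos θ
|Δp⃗|² = (3.2641e-23)² + (2.7678e-23)² − 2·3.2641e-23·2.7678e-23·cos(120°)
|Δp⃗| = 5.2297e-23 kg·m/s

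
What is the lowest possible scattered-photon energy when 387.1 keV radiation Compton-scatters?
153.9121 keV (at θ = 180°)

The scattered photon has minimum energy when its wavelength is maximum, i.e., when the Compton shift Δλ = λ_C(1 − cos θ) is maximum. This occurs at θ = 180° (backscattering), giving Δλ_max = 2λ_C = 4.8526 pm.

Initial wavelength: λ₀ = hc/E₀ = 3.2029 pm
Maximum final wavelength: λ'_max = λ₀ + 2λ_C = 3.2029 + 4.8526 = 8.0555 pm
Minimum final energy: E'_min = hc/λ'_max = 153.9121 keV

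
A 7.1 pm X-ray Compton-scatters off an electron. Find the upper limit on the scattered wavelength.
11.9526 pm (at θ = 180°)

The Compton shift is Δλ = λ_C(1 − cos θ).

Since cos θ ranges from −1 to 1, the factor (1 − cos θ) ranges from 0 to 2; the maximum shift occurs at θ = 180° (backscattering):
Δλ_max = 2λ_C = 2 × 2.4263 pm = 4.8526 pm

Maximum scattered wavelength:
λ'_max = λ₀ + Δλ_max = 7.1 + 4.8526 = 11.9526 pm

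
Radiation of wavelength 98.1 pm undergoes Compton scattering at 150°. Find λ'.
102.6276 pm

Using the Compton formula: λ' = λ + λ_C(1 − cos θ)

For θ = 150°, cos θ = -√3/2 (exact) ≈ -0.8660, so:
1 − cos 150° = 1 − (-√3/2) ≈ 1.8660

Δλ = λ_C × 1.8660 = 2.4263 × 1.8660 = 4.5276 pm

λ' = 98.1 + 4.5276 = 102.6276 pm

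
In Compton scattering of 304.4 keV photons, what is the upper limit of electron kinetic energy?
165.4929 keV

Maximum energy transfer occurs at θ = 180° (backscattering).

Initial photon: E₀ = 304.4 keV → λ₀ = 4.0731 pm

Maximum Compton shift (at 180°):
Δλ_max = 2λ_C = 2 × 2.4263 = 4.8526 pm

Final wavelength:
λ' = 4.0731 + 4.8526 = 8.9257 pm

Minimum photon energy (maximum energy to electron):
E'_min = hc/λ' = 138.9071 keV

Maximum electron kinetic energy:
K_max = E₀ - E'_min = 304.4000 - 138.9071 = 165.4929 keV

(Intermediate values are shown rounded; full precision is carried through to the final answer.)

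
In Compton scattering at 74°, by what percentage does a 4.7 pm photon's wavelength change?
37.3942%

Calculate the Compton shift:
Δλ = λ_C(1 - cos(74°))
Δλ = 2.4263 × (1 - cos(74°))
Δλ = 2.4263 × 0.7244
Δλ = 1.7575 pm

Percentage change:
(Δλ/λ₀) × 100 = (1.7575/4.7) × 100
= 37.3942%

(Intermediate values are shown rounded; full precision is carried through to the final answer.)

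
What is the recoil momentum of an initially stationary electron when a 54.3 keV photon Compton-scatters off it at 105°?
4.3379e-23 kg·m/s

The electron is initially at rest, so by conservation of momentum:
p⃗_e = p⃗₀ − p⃗'  (incident photon momentum minus scattered photon momentum)

Photon momentum magnitudes (p = h/λ = E/c):
λ₀ = hc/E₀ = 22.8332 pm → p₀ = h/λ₀ = 2.9019e-23 kg·m/s
Δλ = λ_C(1 − cos 105°) = 3.0543 pm
λ' = 25.8875 pm → p' = h/λ' = 2.5596e-23 kg·m/s

The scattered photon makes angle θ = 105° with the incident direction, so by the law of cosines:
|p⃗_e|² = p₀² + p'² − 2p₀p'cos θ
|p⃗_e|² = (2.9019e-23)² + (2.5596e-23)² − 2·2.9019e-23·2.5596e-23·cos(105°)
|p⃗_e| = 4.3379e-23 kg·m/s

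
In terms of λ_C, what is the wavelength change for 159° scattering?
1.9336 λ_C

The Compton shift formula is:
Δλ = λ_C(1 - cos θ)

Dividing both sides by λ_C:
Δλ/λ_C = 1 - cos θ

For θ = 159°:
Δλ/λ_C = 1 - cos(159°)
Δλ/λ_C = 1 - -0.9336
Δλ/λ_C = 1.9336

This means the shift is 1.9336 × λ_C = 4.6915 pm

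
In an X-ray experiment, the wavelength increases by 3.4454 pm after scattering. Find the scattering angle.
114.84°

From the Compton formula Δλ = λ_C(1 - cos θ), we can solve for θ:

cos θ = 1 - Δλ/λ_C

Given:
- Δλ = 3.4454 pm
- λ_C = h/(m_e·c) ≈ 2.42631024 pm

cos θ = 1 - 3.4454/2.42631024
cos θ = 1 - 1.420016
cos θ = -0.420016

θ = arccos(-0.420016)
θ = 114.84°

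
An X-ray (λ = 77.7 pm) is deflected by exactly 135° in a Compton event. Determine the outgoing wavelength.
81.8420 pm

Using the Compton formula: λ' = λ + λ_C(1 − cos θ)

For θ = 135°, cos θ = -√2/2 (exact) ≈ -0.7071, so:
1 − cos 135° = 1 − (-√2/2) ≈ 1.7071

Δλ = λ_C × 1.7071 = 2.4263 × 1.7071 = 4.1420 pm

λ' = 77.7 + 4.1420 = 81.8420 pm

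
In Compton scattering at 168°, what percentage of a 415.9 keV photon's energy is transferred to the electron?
0.6169 (or 61.69%)

Calculate initial and final photon energies:

Initial: E₀ = 415.9 keV → λ₀ = 2.9811 pm
Compton shift: Δλ = 4.7996 pm
Final wavelength: λ' = 7.7807 pm
Final energy: E' = 159.3483 keV

Fractional energy loss:
(E₀ - E')/E₀ = (415.9000 - 159.3483)/415.9000
= 256.5517/415.9000
= 0.6169
= 61.69%

(Intermediate values are shown rounded; full precision is carried through to the final answer.)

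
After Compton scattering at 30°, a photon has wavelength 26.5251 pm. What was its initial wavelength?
26.2000 pm

From λ' = λ + Δλ, we have λ = λ' - Δλ

First calculate the Compton shift:
Δλ = λ_C(1 - cos θ)
Δλ = 2.4263 × (1 - cos(30°))
Δλ = 2.4263 × 0.1340
Δλ = 0.3251 pm

Initial wavelength:
λ = λ' - Δλ
λ = 26.5251 - 0.3251
λ = 26.2000 pm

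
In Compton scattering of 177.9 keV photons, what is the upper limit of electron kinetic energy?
73.0236 keV

Maximum energy transfer occurs at θ = 180° (backscattering).

Initial photon: E₀ = 177.9 keV → λ₀ = 6.9693 pm

Maximum Compton shift (at 180°):
Δλ_max = 2λ_C = 2 × 2.4263 = 4.8526 pm

Final wavelength:
λ' = 6.9693 + 4.8526 = 11.8219 pm

Minimum photon energy (maximum energy to electron):
E'_min = hc/λ' = 104.8764 keV

Maximum electron kinetic energy:
K_max = E₀ - E'_min = 177.9000 - 104.8764 = 73.0236 keV

(Intermediate values are shown rounded; full precision is carried through to the final answer.)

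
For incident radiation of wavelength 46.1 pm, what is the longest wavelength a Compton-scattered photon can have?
50.9526 pm (at θ = 180°)

The Compton shift is Δλ = λ_C(1 − cos θ).

Since cos θ ranges from −1 to 1, the factor (1 − cos θ) ranges from 0 to 2; the maximum shift occurs at θ = 180° (backscattering):
Δλ_max = 2λ_C = 2 × 2.4263 pm = 4.8526 pm

Maximum scattered wavelength:
λ'_max = λ₀ + Δλ_max = 46.1 + 4.8526 = 50.9526 pm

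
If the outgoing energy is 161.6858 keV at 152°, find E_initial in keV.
400.0002 keV

Convert final energy to wavelength (hc ≈ 1239.842 keV·pm):
λ' = hc/E' = 1239.842 / 161.6858 = 7.6682 pm

Calculate the Compton shift:
Δλ = λ_C(1 - cos(152°))
Δλ = 2.4263 × (1 - cos(152°))
Δλ = 4.5686 pm

Initial wavelength:
λ = λ' - Δλ = 7.6682 - 4.5686 = 3.0996 pm

Initial energy:
E = hc/λ = 1239.842 / 3.0996 = 400.0002 keV

(Intermediate values are shown rounded; full precision is carried through to the final answer.)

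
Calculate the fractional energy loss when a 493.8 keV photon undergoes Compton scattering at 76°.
0.4228 (or 42.28%)

Calculate initial and final photon energies:

Initial: E₀ = 493.8 keV → λ₀ = 2.5108 pm
Compton shift: Δλ = 1.8393 pm
Final wavelength: λ' = 4.3502 pm
Final energy: E' = 285.0113 keV

Fractional energy loss:
(E₀ - E')/E₀ = (493.8000 - 285.0113)/493.8000
= 208.7887/493.8000
= 0.4228
= 42.28%

(Intermediate values are shown rounded; full precision is carried through to the final answer.)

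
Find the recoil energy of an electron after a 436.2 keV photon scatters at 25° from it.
32.3028 keV

By energy conservation: K_e = E_initial - E_final

First find the scattered photon energy:
Initial wavelength: λ = hc/E = 2.8424 pm
Compton shift: Δλ = λ_C(1 - cos(25°)) = 0.2273 pm
Final wavelength: λ' = 2.8424 + 0.2273 = 3.0697 pm
Final photon energy: E' = hc/λ' = 403.8972 keV

Electron kinetic energy:
K_e = E - E' = 436.2000 - 403.8972 = 32.3028 keV

(Intermediate values are shown rounded; full precision is carried through to the final answer.)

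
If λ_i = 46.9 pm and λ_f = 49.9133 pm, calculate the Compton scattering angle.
104.00°

First find the wavelength shift:
Δλ = λ' - λ = 49.9133 - 46.9 = 3.0133 pm

Using Δλ = λ_C(1 - cos θ), with λ_C = h/(m_e·c) ≈ 2.42631024 pm:
cos θ = 1 - Δλ/λ_C
cos θ = 1 - 3.0133/2.42631024
cos θ = -0.241927

θ = arccos(-0.241927)
θ = 104.00°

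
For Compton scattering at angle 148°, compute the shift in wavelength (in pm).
4.4839 pm

Using the Compton scattering formula:
Δλ = λ_C(1 - cos θ)

where λ_C = h/(m_e·c) ≈ 2.4263 pm is the Compton wavelength of an electron.

For θ = 148°:
cos(148°) = -0.8480
1 - cos(148°) = 1.8480

Δλ = 2.4263 × 1.8480
Δλ = 4.4839 pm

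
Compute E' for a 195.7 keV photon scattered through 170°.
111.1848 keV

First convert energy to wavelength:
λ = hc/E, with hc ≈ 1239.842 keV·pm (i.e. 1239.842 eV·nm)

For E = 195.7 keV = 195700 eV:
λ = 1239.842 keV·pm / 195.7 keV
λ = 6.3354 pm

Calculate the Compton shift:
Δλ = λ_C(1 - cos(170°)) = 2.4263 × 1.9848
Δλ = 4.8158 pm

Final wavelength:
λ' = 6.3354 + 4.8158 = 11.1512 pm

Final energy:
E' = hc/λ' = 1239.842 / 11.1512 = 111.1848 keV

(Intermediate values are shown rounded; full precision is carried through to the final answer.)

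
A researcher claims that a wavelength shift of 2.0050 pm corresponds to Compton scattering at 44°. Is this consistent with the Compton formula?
No, inconsistent

Calculate the expected shift for θ = 44°:

Δλ_expected = λ_C(1 - cos(44°))
Δλ_expected = 2.4263 × (1 - cos(44°))
Δλ_expected = 2.4263 × 0.2807
Δλ_expected = 0.6810 pm

Given shift: 2.0050 pm
Expected shift: 0.6810 pm
Difference: 1.3240 pm

The values do not match. The given shift corresponds to θ ≈ 80.0°, not 44°.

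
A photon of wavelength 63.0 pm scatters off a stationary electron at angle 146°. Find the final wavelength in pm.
67.4378 pm

Using the Compton scattering formula:
λ' = λ + Δλ = λ + λ_C(1 - cos θ)

Given:
- Initial wavelength λ = 63.0 pm
- Scattering angle θ = 146°
- Compton wavelength λ_C ≈ 2.4263 pm

Calculate the shift:
Δλ = 2.4263 × (1 - cos(146°))
Δλ = 2.4263 × 1.8290
Δλ = 4.4378 pm

Final wavelength:
λ' = 63.0 + 4.4378 = 67.4378 pm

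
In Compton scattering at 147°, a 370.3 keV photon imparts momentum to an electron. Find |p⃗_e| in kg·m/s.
2.7300e-22 kg·m/s

The electron is initially at rest, so by conservation of momentum:
p⃗_e = p⃗₀ − p⃗'  (incident photon momentum minus scattered photon momentum)

Photon momentum magnitudes (p = h/λ = E/c):
λ₀ = hc/E₀ = 3.3482 pm → p₀ = h/λ₀ = 1.9790e-22 kg·m/s
Δλ = λ_C(1 − cos 147°) = 4.4612 pm
λ' = 7.8094 pm → p' = h/λ' = 8.4847e-23 kg·m/s

The scattered photon makes angle θ = 147° with the incident direction, so by the law of cosines:
|p⃗_e|² = p₀² + p'² − 2p₀p'cos θ
|p⃗_e|² = (1.9790e-22)² + (8.4847e-23)² − 2·1.9790e-22·8.4847e-23·cos(147°)
|p⃗_e| = 2.7300e-22 kg·m/s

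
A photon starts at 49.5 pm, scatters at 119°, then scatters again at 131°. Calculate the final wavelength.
57.1207 pm

Apply Compton shift twice:

First scattering at θ₁ = 119°:
Δλ₁ = λ_C(1 - cos(119°))
Δλ₁ = 2.4263 × 1.4848
Δλ₁ = 3.6026 pm

After first scattering:
λ₁ = 49.5 + 3.6026 = 53.1026 pm

Second scattering at θ₂ = 131°:
Δλ₂ = λ_C(1 - cos(131°))
Δλ₂ = 2.4263 × 1.6561
Δλ₂ = 4.0181 pm

Final wavelength:
λ₂ = 53.1026 + 4.0181 = 57.1207 pm

Total shift: Δλ_total = 3.6026 + 4.0181 = 7.6207 pm

(Intermediate values are shown rounded; full precision is carried through to the final answer.)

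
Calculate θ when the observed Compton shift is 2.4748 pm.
91.15°

From the Compton formula Δλ = λ_C(1 - cos θ), we can solve for θ:

cos θ = 1 - Δλ/λ_C

Given:
- Δλ = 2.4748 pm
- λ_C = h/(m_e·c) ≈ 2.42631024 pm

cos θ = 1 - 2.4748/2.42631024
cos θ = 1 - 1.019985
cos θ = -0.019985

θ = arccos(-0.019985)
θ = 91.15°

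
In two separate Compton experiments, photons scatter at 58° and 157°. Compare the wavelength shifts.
157° produces the larger shift by a factor of 4.085

Calculate both shifts using Δλ = λ_C(1 - cos θ):

For θ₁ = 58°:
Δλ₁ = 2.4263 × (1 - cos(58°))
Δλ₁ = 2.4263 × 0.4701
Δλ₁ = 1.1406 pm

For θ₂ = 157°:
Δλ₂ = 2.4263 × (1 - cos(157°))
Δλ₂ = 2.4263 × 1.9205
Δλ₂ = 4.6597 pm

The 157° angle produces the larger shift.
Ratio: 4.6597/1.1406 = 4.085

(Intermediate values are shown rounded; full precision is carried through to the final answer.)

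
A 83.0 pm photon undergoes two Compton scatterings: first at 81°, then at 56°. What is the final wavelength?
86.1163 pm

Apply Compton shift twice:

First scattering at θ₁ = 81°:
Δλ₁ = λ_C(1 - cos(81°))
Δλ₁ = 2.4263 × 0.8436
Δλ₁ = 2.0468 pm

After first scattering:
λ₁ = 83.0 + 2.0468 = 85.0468 pm

Second scattering at θ₂ = 56°:
Δλ₂ = λ_C(1 - cos(56°))
Δλ₂ = 2.4263 × 0.4408
Δλ₂ = 1.0695 pm

Final wavelength:
λ₂ = 85.0468 + 1.0695 = 86.1163 pm

Total shift: Δλ_total = 2.0468 + 1.0695 = 3.1163 pm

(Intermediate values are shown rounded; full precision is carried through to the final answer.)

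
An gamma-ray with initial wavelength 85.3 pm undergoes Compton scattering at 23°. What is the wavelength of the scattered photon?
85.4929 pm

Using the Compton scattering formula:
λ' = λ + Δλ = λ + λ_C(1 - cos θ)

Given:
- Initial wavelength λ = 85.3 pm
- Scattering angle θ = 23°
- Compton wavelength λ_C ≈ 2.4263 pm

Calculate the shift:
Δλ = 2.4263 × (1 - cos(23°))
Δλ = 2.4263 × 0.0795
Δλ = 0.1929 pm

Final wavelength:
λ' = 85.3 + 0.1929 = 85.4929 pm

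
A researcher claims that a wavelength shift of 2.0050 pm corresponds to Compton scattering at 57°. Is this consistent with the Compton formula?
No, inconsistent

Calculate the expected shift for θ = 57°:

Δλ_expected = λ_C(1 - cos(57°))
Δλ_expected = 2.4263 × (1 - cos(57°))
Δλ_expected = 2.4263 × 0.4554
Δλ_expected = 1.1048 pm

Given shift: 2.0050 pm
Expected shift: 1.1048 pm
Difference: 0.9001 pm

The values do not match. The given shift corresponds to θ ≈ 80.0°, not 57°.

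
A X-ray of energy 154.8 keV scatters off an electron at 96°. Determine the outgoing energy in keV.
115.9897 keV

First convert energy to wavelength:
λ = hc/E, with hc ≈ 1239.842 keV·pm (i.e. 1239.842 eV·nm)

For E = 154.8 keV = 154800 eV:
λ = 1239.842 keV·pm / 154.8 keV
λ = 8.0093 pm

Calculate the Compton shift:
Δλ = λ_C(1 - cos(96°)) = 2.4263 × 1.1045
Δλ = 2.6799 pm

Final wavelength:
λ' = 8.0093 + 2.6799 = 10.6892 pm

Final energy:
E' = hc/λ' = 1239.842 / 10.6892 = 115.9897 keV

(Intermediate values are shown rounded; full precision is carried through to the final answer.)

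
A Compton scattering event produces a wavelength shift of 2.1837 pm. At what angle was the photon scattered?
84.26°

From the Compton formula Δλ = λ_C(1 - cos θ), we can solve for θ:

cos θ = 1 - Δλ/λ_C

Given:
- Δλ = 2.1837 pm
- λ_C = h/(m_e·c) ≈ 2.42631024 pm

cos θ = 1 - 2.1837/2.42631024
cos θ = 1 - 0.900009
cos θ = 0.099991

θ = arccos(0.099991)
θ = 84.26°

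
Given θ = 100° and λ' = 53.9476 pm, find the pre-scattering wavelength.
51.1000 pm

From λ' = λ + Δλ, we have λ = λ' - Δλ

First calculate the Compton shift:
Δλ = λ_C(1 - cos θ)
Δλ = 2.4263 × (1 - cos(100°))
Δλ = 2.4263 × 1.1736
Δλ = 2.8476 pm

Initial wavelength:
λ = λ' - Δλ
λ = 53.9476 - 2.8476
λ = 51.1000 pm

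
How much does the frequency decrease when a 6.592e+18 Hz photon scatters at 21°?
2.328e+16 Hz (decrease)

Convert frequency to wavelength (c = 299792458 m/s):
λ₀ = c/f₀ = 299792458/6.592e+18 = 4.5478225e-11 m = 45.4782 pm

Calculate Compton shift:
Δλ = λ_C(1 - cos(21°)) = 0.1612 pm

Final wavelength:
λ' = λ₀ + Δλ = 45.4782 + 0.1612 = 45.6394 pm

Final frequency:
f' = c/λ' = 299792458/4.5639379e-11 = 6.5687234e+18 Hz

Frequency shift (decrease):
Δf = f₀ - f' = 6.592e+18 - 6.5687234e+18 = 2.328e+16 Hz

(Intermediate values are shown rounded; full precision is carried through to the final answer.)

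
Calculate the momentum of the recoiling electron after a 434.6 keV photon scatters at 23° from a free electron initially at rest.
9.0830e-23 kg·m/s

The electron is initially at rest, so by conservation of momentum:
p⃗_e = p⃗₀ − p⃗'  (incident photon momentum minus scattered photon momentum)

Photon momentum magnitudes (p = h/λ = E/c):
λ₀ = hc/E₀ = 2.8528 pm → p₀ = h/λ₀ = 2.3226e-22 kg·m/s
Δλ = λ_C(1 − cos 23°) = 0.1929 pm
λ' = 3.0457 pm → p' = h/λ' = 2.1755e-22 kg·m/s

The scattered photon makes angle θ = 23° with the incident direction, so by the law of cosines:
|p⃗_e|² = p₀² + p'² − 2p₀p'cos θ
|p⃗_e|² = (2.3226e-22)² + (2.1755e-22)² − 2·2.3226e-22·2.1755e-22·cos(23°)
|p⃗_e| = 9.0830e-23 kg·m/s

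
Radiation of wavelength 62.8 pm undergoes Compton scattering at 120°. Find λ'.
66.4395 pm

Using the Compton formula: λ' = λ + λ_C(1 − cos θ)

For θ = 120°, cos θ = -1/2 (exact) = -0.5000, so:
1 − cos 120° = 1 − (-1/2) = 1.5000

Δλ = λ_C × 1.5000 = 2.4263 × 1.5000 = 3.6395 pm

λ' = 62.8 + 3.6395 = 66.4395 pm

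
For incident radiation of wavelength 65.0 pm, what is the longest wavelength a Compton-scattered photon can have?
69.8526 pm (at θ = 180°)

The Compton shift is Δλ = λ_C(1 − cos θ).

Since cos θ ranges from −1 to 1, the factor (1 − cos θ) ranges from 0 to 2; the maximum shift occurs at θ = 180° (backscattering):
Δλ_max = 2λ_C = 2 × 2.4263 pm = 4.8526 pm

Maximum scattered wavelength:
λ'_max = λ₀ + Δλ_max = 65.0 + 4.8526 = 69.8526 pm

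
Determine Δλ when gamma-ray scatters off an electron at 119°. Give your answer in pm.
3.6026 pm

Using the Compton scattering formula:
Δλ = λ_C(1 - cos θ)

where λ_C = h/(m_e·c) ≈ 2.4263 pm is the Compton wavelength of an electron.

For θ = 119°:
cos(119°) = -0.4848
1 - cos(119°) = 1.4848

Δλ = 2.4263 × 1.4848
Δλ = 3.6026 pm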